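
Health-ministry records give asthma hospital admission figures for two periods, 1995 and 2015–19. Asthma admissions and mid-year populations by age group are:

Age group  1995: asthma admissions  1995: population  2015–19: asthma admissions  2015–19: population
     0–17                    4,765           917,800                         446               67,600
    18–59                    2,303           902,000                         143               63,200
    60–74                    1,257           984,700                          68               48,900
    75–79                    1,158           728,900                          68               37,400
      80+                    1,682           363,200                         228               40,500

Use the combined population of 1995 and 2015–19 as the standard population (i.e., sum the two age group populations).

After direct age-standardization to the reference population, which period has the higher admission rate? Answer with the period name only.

Age-specific rates per 10,000 for 1995: 51.92, 25.53, 12.77, 15.89, 46.31.
For 2015–19: 65.98, 22.63, 13.91, 18.18, 56.30.
Combined standard total = 4,154,200; weights = 0.2372, 0.2323, 0.2488, 0.1845, 0.0972.
1995: 0.2372×51.92 + 0.2323×25.53 + 0.2488×12.77 + 0.1845×15.89 + 0.0972×46.31 = 28.8545 per 10,000.
2015–19: 0.2372×65.98 + 0.2323×22.63 + 0.2488×13.91 + 0.1845×18.18 + 0.0972×56.30 = 33.1917 per 10,000.

2015–19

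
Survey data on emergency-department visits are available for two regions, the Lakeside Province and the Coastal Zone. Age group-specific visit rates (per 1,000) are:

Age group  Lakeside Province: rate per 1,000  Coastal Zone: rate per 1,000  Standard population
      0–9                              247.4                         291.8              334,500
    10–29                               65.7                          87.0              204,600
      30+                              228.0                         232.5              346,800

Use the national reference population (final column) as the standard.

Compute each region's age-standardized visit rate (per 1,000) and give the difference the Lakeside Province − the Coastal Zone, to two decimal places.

-23.45

Standard total = 885,900; weights = 0.3776, 0.2310, 0.3915.
The Lakeside Province: 0.3776×247.4 + 0.2310×65.7 + 0.3915×228.0 = 197.8417 per 1,000.
The Coastal Zone: 0.3776×291.8 + 0.2310×87.0 + 0.3915×232.5 = 221.2872 per 1,000.
Difference = 197.8417 − 221.2872 = -23.4455.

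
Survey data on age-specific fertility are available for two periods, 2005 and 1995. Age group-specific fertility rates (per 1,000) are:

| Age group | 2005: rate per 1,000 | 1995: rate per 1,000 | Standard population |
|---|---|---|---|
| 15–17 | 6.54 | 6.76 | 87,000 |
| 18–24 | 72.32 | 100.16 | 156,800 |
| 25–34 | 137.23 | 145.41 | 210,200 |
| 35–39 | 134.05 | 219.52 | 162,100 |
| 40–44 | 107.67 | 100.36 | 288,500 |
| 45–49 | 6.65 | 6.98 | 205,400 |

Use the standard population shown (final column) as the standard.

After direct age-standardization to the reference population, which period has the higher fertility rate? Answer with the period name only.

Standard total = 1,110,000; weights = 0.0784, 0.1413, 0.1894, 0.1460, 0.2599, 0.1850.
2005: 0.0784×6.54 + 0.1413×72.32 + 0.1894×137.23 + 0.1460×134.05 + 0.2599×107.67 + 0.1850×6.65 = 85.5069 per 1,000.
1995: 0.0784×6.76 + 0.1413×100.16 + 0.1894×145.41 + 0.1460×219.52 + 0.2599×100.36 + 0.1850×6.98 = 101.6488 per 1,000.

1995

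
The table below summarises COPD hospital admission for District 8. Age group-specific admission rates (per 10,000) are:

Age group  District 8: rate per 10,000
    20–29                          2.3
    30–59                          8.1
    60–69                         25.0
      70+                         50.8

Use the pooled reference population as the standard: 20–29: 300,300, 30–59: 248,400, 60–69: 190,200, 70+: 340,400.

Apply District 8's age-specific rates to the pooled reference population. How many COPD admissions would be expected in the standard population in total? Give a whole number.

2475

Expected COPD admissions = Σ (standard pop × age-specific rate ÷ 10,000)
= 300,300×2.3/10,000 + 248,400×8.1/10,000 + 190,200×25.0/10,000 + 340,400×50.8/10,000
= 69.07 + 201.20 + 475.50 + 1729.23 = 2475.01.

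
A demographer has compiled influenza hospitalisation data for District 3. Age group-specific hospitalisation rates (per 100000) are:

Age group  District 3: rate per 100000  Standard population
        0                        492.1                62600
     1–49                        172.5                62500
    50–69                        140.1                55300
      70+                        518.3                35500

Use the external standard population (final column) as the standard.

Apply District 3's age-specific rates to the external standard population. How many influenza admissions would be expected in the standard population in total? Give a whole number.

677

Expected influenza admissions = Σ (standard pop × age-specific rate ÷ 100000)
= 62600×492.1/100000 + 62500×172.5/100000 + 55300×140.1/100000 + 35500×518.3/100000
= 308.05 + 107.81 + 77.48 + 184.00 = 677.34.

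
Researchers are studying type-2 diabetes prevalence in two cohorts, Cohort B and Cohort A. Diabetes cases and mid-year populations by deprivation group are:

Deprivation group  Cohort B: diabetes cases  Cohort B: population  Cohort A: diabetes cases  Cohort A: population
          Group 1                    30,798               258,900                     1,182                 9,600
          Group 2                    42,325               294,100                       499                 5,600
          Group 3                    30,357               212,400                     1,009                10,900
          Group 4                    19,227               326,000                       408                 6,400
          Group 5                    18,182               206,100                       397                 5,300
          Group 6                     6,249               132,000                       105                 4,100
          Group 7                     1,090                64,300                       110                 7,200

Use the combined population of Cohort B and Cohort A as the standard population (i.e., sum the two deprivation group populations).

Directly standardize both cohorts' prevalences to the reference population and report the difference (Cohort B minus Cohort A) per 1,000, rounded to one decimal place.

20.0

Deprivation-specific rates per 1,000 for Cohort B: 118.957, 143.914, 142.924, 58.979, 88.219, 47.341, 16.952.
For Cohort A: 123.125, 89.107, 92.569, 63.750, 74.906, 25.610, 15.278.
Combined standard total = 1,542,900; weights = 0.1740, 0.1942, 0.1447, 0.2154, 0.1370, 0.0882, 0.0463.
Cohort B: 0.1740×118.957 + 0.1942×143.914 + 0.1447×142.924 + 0.2154×58.979 + 0.1370×88.219 + 0.0882×47.341 + 0.0463×16.952 = 99.0958 per 1,000.
Cohort A: 0.1740×123.125 + 0.1942×89.107 + 0.1447×92.569 + 0.2154×63.750 + 0.1370×74.906 + 0.0882×25.610 + 0.0463×15.278 = 79.0968 per 1,000.
Difference = 99.0958 − 79.0968 = 19.9990.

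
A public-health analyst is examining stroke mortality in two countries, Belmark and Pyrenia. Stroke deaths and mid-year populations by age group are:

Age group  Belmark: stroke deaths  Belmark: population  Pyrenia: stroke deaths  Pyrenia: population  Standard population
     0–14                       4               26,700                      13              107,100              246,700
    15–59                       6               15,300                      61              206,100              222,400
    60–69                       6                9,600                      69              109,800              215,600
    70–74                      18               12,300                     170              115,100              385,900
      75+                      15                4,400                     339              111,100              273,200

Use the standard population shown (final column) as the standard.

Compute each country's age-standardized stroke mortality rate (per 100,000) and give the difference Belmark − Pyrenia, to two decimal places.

Age-specific rates per 100,000 for Belmark: 14.98, 39.22, 62.50, 146.34, 340.91.
For Pyrenia: 12.14, 29.60, 62.84, 147.70, 305.13.
Standard total = 1,343,800; weights = 0.1836, 0.1655, 0.1604, 0.2872, 0.2033.
Belmark: 0.1836×14.98 + 0.1655×39.22 + 0.1604×62.50 + 0.2872×146.34 + 0.2033×340.91 = 130.6013 per 100,000.
Pyrenia: 0.1836×12.14 + 0.1655×29.60 + 0.1604×62.84 + 0.2872×147.70 + 0.2033×305.13 = 121.6578 per 100,000.
Difference = 130.6013 − 121.6578 = 8.9435.

8.94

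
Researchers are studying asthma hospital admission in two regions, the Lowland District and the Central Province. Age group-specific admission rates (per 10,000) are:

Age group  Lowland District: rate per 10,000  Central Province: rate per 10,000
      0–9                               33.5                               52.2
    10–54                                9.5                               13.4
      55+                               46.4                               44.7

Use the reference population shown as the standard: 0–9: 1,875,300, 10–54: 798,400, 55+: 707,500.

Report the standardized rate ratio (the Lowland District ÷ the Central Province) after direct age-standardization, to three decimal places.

0.736

Standard total = 3,381,200; weights = 0.5546, 0.2361, 0.2092.
The Lowland District: 0.5546×33.5 + 0.2361×9.5 + 0.2092×46.4 = 30.5322 per 10,000.
The Central Province: 0.5546×52.2 + 0.2361×13.4 + 0.2092×44.7 = 41.4688 per 10,000.
Ratio = 30.5322 ÷ 41.4688 = 0.73627.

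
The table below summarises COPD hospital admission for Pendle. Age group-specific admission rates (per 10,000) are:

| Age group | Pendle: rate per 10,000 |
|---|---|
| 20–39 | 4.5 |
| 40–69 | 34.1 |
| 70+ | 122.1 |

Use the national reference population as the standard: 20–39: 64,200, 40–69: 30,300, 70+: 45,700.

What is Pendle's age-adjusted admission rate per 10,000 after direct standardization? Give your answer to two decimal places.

Standard total = 140,200; weights = 0.4579, 0.2161, 0.3260.
Standardized rate: 0.4579×4.5 + 0.2161×34.1 + 0.3260×122.1 = 49.2304 per 10,000.

49.23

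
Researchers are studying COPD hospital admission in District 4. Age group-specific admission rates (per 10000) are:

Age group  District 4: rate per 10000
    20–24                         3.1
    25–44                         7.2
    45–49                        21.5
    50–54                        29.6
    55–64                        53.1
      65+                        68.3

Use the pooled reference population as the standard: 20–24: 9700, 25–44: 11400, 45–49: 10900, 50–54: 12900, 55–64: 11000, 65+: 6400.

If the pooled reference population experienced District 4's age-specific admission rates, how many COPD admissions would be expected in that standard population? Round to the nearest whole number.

175

Expected COPD admissions = Σ (standard pop × age-specific rate ÷ 10000)
= 9700×3.1/10000 + 11400×7.2/10000 + 10900×21.5/10000 + 12900×29.6/10000 + 11000×53.1/10000 + 6400×68.3/10000
= 3.01 + 8.21 + 23.43 + 38.18 + 58.41 + 43.71 = 174.96.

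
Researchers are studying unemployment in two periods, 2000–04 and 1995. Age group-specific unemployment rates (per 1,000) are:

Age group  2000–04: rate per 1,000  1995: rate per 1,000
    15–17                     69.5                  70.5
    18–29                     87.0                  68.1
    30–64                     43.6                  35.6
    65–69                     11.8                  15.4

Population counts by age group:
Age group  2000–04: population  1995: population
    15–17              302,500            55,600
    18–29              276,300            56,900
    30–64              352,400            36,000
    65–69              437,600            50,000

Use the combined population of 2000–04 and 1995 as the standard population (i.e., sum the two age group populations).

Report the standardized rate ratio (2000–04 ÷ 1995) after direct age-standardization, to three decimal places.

Combined standard total = 1,567,300; weights = 0.2285, 0.2126, 0.2478, 0.3111.
2000–04: 0.2285×69.5 + 0.2126×87.0 + 0.2478×43.6 + 0.3111×11.8 = 48.8511 per 1,000.
1995: 0.2285×70.5 + 0.2126×68.1 + 0.2478×35.6 + 0.3111×15.4 = 44.1990 per 1,000.
Ratio = 48.8511 ÷ 44.1990 = 1.10525.

1.105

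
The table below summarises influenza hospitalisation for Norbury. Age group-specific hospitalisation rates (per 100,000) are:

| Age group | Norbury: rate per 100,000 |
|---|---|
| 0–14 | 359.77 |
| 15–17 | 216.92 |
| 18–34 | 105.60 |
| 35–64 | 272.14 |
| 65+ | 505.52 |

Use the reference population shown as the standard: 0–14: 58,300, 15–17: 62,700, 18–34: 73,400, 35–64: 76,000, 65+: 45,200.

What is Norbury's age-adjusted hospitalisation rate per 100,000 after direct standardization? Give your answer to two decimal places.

272.05

Standard total = 315,600; weights = 0.1847, 0.1987, 0.2326, 0.2408, 0.1432.
Standardized rate: 0.1847×359.77 + 0.1987×216.92 + 0.2326×105.60 + 0.2408×272.14 + 0.1432×505.52 = 272.0490 per 100,000.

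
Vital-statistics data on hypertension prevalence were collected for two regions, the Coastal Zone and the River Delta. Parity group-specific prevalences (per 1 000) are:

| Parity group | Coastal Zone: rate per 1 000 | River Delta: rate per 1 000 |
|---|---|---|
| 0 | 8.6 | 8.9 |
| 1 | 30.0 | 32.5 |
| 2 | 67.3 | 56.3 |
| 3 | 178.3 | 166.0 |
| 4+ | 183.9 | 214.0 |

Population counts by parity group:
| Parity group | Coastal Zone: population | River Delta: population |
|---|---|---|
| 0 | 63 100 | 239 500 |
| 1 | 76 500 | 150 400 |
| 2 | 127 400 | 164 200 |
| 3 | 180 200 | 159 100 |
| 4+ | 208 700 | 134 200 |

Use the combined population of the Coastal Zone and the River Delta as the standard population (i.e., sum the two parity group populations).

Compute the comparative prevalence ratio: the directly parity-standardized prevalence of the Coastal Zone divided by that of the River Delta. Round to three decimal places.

0.977

Combined standard total = 1 503 300; weights = 0.2013, 0.1509, 0.1940, 0.2257, 0.2281.
The Coastal Zone: 0.2013×8.6 + 0.1509×30.0 + 0.1940×67.3 + 0.2257×178.3 + 0.2281×183.9 = 101.5037 per 1 000.
The River Delta: 0.2013×8.9 + 0.1509×32.5 + 0.1940×56.3 + 0.2257×166.0 + 0.2281×214.0 = 103.8973 per 1 000.
Ratio = 101.5037 ÷ 103.8973 = 0.97696.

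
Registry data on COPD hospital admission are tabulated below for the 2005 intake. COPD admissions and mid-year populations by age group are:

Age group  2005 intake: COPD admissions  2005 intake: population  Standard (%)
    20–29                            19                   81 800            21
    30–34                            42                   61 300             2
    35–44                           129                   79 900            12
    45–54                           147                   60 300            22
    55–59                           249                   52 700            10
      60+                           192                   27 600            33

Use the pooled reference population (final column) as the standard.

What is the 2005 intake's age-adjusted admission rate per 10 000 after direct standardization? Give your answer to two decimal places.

35.61

Age-specific rates per 10 000 for the 2005 intake: 2.32, 6.85, 16.15, 24.38, 47.25, 69.57.
Standard weights: 0.21, 0.02, 0.12, 0.22, 0.10, 0.33.
Standardized rate: 0.2100×2.32 + 0.0200×6.85 + 0.1200×16.15 + 0.2200×24.38 + 0.1000×47.25 + 0.3300×69.57 = 35.6068 per 10 000.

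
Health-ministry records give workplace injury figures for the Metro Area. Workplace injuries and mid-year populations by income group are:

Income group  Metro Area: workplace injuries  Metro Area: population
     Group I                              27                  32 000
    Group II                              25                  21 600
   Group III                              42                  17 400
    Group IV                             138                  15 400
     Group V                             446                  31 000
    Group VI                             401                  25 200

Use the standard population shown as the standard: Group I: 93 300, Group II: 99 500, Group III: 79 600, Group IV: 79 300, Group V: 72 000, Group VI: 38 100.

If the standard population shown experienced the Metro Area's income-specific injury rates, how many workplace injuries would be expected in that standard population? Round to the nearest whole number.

Income-specific rates per 10 000 for the Metro Area: 8.44, 11.57, 24.14, 89.61, 143.87, 159.13.
Expected workplace injuries = Σ (standard pop × income-specific rate ÷ 10 000)
= 93 300×8.44/10 000 + 99 500×11.57/10 000 + 79 600×24.14/10 000 + 79 300×89.61/10 000 + 72 000×143.87/10 000 + 38 100×159.13/10 000
= 78.72 + 115.16 + 192.14 + 710.61 + 1035.87 + 606.27 = 2738.78.

2739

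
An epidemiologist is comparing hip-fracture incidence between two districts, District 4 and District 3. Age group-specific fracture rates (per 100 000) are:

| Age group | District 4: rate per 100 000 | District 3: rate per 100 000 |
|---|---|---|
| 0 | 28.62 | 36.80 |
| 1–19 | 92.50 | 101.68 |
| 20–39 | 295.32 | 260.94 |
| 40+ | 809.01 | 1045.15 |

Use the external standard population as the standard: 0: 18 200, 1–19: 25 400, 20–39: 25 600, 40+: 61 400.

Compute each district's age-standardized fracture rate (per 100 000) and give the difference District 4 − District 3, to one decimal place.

-107.2

Standard total = 130 600; weights = 0.1394, 0.1945, 0.1960, 0.4701.
District 4: 0.1394×28.62 + 0.1945×92.50 + 0.1960×295.32 + 0.4701×809.01 = 460.2128 per 100 000.
District 3: 0.1394×36.80 + 0.1945×101.68 + 0.1960×260.94 + 0.4701×1045.15 = 567.4174 per 100 000.
Difference = 460.2128 − 567.4174 = -107.2046.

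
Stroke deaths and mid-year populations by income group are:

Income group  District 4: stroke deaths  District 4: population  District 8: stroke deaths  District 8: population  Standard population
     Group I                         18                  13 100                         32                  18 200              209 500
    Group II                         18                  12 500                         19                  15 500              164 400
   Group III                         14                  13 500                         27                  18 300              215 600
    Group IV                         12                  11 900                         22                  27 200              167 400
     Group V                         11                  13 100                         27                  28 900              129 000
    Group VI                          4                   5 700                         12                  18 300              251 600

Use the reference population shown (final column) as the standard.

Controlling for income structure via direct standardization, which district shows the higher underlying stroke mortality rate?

District 8

Income-specific rates per 100 000 for District 4: 137.40, 144.00, 103.70, 100.84, 83.97, 70.18.
For District 8: 175.82, 122.58, 147.54, 80.88, 93.43, 65.57.
Standard total = 1 137 500; weights = 0.1842, 0.1445, 0.1895, 0.1472, 0.1134, 0.2212.
District 4: 0.1842×137.40 + 0.1445×144.00 + 0.1895×103.70 + 0.1472×100.84 + 0.1134×83.97 + 0.2212×70.18 = 105.6591 per 100 000.
District 8: 0.1842×175.82 + 0.1445×122.58 + 0.1895×147.54 + 0.1472×80.88 + 0.1134×93.43 + 0.2212×65.57 = 115.0657 per 100 000.
The crude rates (110.32 vs 109.97) would put District 4 higher, but that reflects its income composition; once standardized to a common income structure, District 8 has the higher underlying rate.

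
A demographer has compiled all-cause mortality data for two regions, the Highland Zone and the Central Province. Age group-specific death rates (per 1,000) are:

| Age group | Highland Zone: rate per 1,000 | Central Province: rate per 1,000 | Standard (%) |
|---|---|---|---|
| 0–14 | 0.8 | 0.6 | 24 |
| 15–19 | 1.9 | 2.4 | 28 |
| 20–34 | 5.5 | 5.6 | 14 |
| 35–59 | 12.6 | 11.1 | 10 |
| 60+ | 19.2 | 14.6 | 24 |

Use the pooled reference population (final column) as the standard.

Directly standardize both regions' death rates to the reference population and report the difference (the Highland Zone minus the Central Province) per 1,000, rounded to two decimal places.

1.15

Standard weights: 0.24, 0.28, 0.14, 0.10, 0.24.
The Highland Zone: 0.2400×0.8 + 0.2800×1.9 + 0.1400×5.5 + 0.1000×12.6 + 0.2400×19.2 = 7.3620 per 1,000.
The Central Province: 0.2400×0.6 + 0.2800×2.4 + 0.1400×5.6 + 0.1000×11.1 + 0.2400×14.6 = 6.2140 per 1,000.
Difference = 7.3620 − 6.2140 = 1.1480.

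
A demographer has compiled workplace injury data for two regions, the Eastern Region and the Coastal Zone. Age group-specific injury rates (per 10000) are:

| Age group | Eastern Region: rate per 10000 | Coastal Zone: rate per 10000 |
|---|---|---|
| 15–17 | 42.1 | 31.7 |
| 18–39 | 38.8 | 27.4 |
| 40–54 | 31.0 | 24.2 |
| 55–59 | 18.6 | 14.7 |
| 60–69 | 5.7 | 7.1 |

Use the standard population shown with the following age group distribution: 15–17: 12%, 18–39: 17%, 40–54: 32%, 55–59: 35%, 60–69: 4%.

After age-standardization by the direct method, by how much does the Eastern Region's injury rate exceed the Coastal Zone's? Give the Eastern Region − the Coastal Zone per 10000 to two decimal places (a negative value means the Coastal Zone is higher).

6.67

Standard weights: 0.12, 0.17, 0.32, 0.35, 0.04.
The Eastern Region: 0.1200×42.1 + 0.1700×38.8 + 0.3200×31.0 + 0.3500×18.6 + 0.0400×5.7 = 28.3060 per 10000.
The Coastal Zone: 0.1200×31.7 + 0.1700×27.4 + 0.3200×24.2 + 0.3500×14.7 + 0.0400×7.1 = 21.6350 per 10000.
Difference = 28.3060 − 21.6350 = 6.6710.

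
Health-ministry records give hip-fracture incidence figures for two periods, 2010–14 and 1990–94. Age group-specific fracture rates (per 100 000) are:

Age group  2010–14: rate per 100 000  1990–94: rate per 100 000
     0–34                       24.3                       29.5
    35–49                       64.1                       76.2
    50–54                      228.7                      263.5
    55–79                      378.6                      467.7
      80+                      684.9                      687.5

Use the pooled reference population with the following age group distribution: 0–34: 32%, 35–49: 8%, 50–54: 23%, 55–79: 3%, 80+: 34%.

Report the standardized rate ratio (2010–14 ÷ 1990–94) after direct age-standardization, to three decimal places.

Standard weights: 0.32, 0.08, 0.23, 0.03, 0.34.
2010–14: 0.3200×24.3 + 0.0800×64.1 + 0.2300×228.7 + 0.0300×378.6 + 0.3400×684.9 = 309.7290 per 100 000.
1990–94: 0.3200×29.5 + 0.0800×76.2 + 0.2300×263.5 + 0.0300×467.7 + 0.3400×687.5 = 323.9220 per 100 000.
Ratio = 309.7290 ÷ 323.9220 = 0.95618.

0.956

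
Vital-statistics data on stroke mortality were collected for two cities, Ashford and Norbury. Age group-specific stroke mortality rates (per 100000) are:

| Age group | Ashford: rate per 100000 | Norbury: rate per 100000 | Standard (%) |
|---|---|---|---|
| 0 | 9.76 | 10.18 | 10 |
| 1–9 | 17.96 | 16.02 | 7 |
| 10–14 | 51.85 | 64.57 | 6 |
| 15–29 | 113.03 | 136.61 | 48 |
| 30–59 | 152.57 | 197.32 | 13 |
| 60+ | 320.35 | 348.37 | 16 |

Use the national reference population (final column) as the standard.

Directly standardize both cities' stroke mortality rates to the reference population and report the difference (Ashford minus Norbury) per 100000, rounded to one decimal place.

-22.3

Standard weights: 0.10, 0.07, 0.06, 0.48, 0.13, 0.16.
Ashford: 0.1000×9.76 + 0.0700×17.96 + 0.0600×51.85 + 0.4800×113.03 + 0.1300×152.57 + 0.1600×320.35 = 130.6887 per 100000.
Norbury: 0.1000×10.18 + 0.0700×16.02 + 0.0600×64.57 + 0.4800×136.61 + 0.1300×197.32 + 0.1600×348.37 = 152.9772 per 100000.
Difference = 130.6887 − 152.9772 = -22.2885.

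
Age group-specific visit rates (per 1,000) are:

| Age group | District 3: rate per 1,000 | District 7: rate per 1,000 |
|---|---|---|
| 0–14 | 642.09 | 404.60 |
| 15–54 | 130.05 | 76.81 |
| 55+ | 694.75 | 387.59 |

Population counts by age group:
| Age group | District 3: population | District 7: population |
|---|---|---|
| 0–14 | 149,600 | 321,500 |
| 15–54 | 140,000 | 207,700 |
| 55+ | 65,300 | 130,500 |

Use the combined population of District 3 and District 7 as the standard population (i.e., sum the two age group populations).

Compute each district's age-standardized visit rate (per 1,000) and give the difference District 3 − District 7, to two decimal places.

Combined standard total = 1,014,600; weights = 0.4643, 0.3427, 0.1930.
District 3: 0.4643×642.09 + 0.3427×130.05 + 0.1930×694.75 = 476.7781 per 1,000.
District 7: 0.4643×404.60 + 0.3427×76.81 + 0.1930×387.59 = 288.9848 per 1,000.
Difference = 476.7781 − 288.9848 = 187.7932.

187.79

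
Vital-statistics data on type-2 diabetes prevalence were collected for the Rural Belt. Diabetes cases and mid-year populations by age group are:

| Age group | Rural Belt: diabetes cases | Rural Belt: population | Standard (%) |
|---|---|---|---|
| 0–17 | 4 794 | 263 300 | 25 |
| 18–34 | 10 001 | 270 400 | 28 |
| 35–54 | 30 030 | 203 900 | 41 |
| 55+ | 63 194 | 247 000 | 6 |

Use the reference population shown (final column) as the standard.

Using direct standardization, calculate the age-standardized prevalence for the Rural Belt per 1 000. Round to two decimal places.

90.64

Age-specific rates per 1 000 for the Rural Belt: 18.207, 36.986, 147.278, 255.846.
Standard weights: 0.25, 0.28, 0.41, 0.06.
Standardized rate: 0.2500×18.207 + 0.2800×36.986 + 0.4100×147.278 + 0.0600×255.846 = 90.6427 per 1 000.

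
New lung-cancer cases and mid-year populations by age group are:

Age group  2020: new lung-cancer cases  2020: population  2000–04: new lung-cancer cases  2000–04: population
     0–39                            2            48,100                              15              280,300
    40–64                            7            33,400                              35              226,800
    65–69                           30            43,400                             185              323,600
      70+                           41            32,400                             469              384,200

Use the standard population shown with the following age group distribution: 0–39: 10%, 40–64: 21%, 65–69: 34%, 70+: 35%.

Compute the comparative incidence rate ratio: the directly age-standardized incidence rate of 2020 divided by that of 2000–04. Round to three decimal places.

1.101

Age-specific rates per 100,000 for 2020: 4.16, 20.96, 69.12, 126.54.
For 2000–04: 5.35, 15.43, 57.17, 122.07.
Standard weights: 0.10, 0.21, 0.34, 0.35.
2020: 0.1000×4.16 + 0.2100×20.96 + 0.3400×69.12 + 0.3500×126.54 = 72.6094 per 100,000.
2000–04: 0.1000×5.35 + 0.2100×15.43 + 0.3400×57.17 + 0.3500×122.07 = 65.9386 per 100,000.
Ratio = 72.6094 ÷ 65.9386 = 1.10117.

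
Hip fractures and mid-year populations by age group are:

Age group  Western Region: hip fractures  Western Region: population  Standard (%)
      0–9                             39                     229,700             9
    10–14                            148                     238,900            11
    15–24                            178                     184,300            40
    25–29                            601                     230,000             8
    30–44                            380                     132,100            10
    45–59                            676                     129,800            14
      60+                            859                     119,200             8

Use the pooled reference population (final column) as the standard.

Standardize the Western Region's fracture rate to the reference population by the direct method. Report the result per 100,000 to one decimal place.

Age-specific rates per 100,000 for the Western Region: 16.98, 61.95, 96.58, 261.30, 287.66, 520.80, 720.64.
Standard weights: 0.09, 0.11, 0.40, 0.08, 0.10, 0.14, 0.08.
Standardized rate: 0.0900×16.98 + 0.1100×61.95 + 0.4000×96.58 + 0.0800×261.30 + 0.1000×287.66 + 0.1400×520.80 + 0.0800×720.64 = 227.2089 per 100,000.

227.2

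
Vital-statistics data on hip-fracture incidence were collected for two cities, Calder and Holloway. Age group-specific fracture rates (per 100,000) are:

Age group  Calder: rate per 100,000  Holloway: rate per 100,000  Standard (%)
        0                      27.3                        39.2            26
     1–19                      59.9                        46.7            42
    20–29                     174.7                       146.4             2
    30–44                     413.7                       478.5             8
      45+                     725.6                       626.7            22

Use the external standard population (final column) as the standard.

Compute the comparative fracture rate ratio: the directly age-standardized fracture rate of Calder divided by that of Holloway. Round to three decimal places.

Standard weights: 0.26, 0.42, 0.02, 0.08, 0.22.
Calder: 0.2600×27.3 + 0.4200×59.9 + 0.0200×174.7 + 0.0800×413.7 + 0.2200×725.6 = 228.4780 per 100,000.
Holloway: 0.2600×39.2 + 0.4200×46.7 + 0.0200×146.4 + 0.0800×478.5 + 0.2200×626.7 = 208.8880 per 100,000.
Ratio = 228.4780 ÷ 208.8880 = 1.09378.

1.094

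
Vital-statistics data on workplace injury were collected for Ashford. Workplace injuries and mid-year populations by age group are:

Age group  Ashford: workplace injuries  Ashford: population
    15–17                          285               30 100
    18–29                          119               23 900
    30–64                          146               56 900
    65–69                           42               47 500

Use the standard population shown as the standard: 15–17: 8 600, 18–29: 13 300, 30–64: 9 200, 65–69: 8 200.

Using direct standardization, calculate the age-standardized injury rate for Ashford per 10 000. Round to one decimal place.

Age-specific rates per 10 000 for Ashford: 94.68, 49.79, 25.66, 8.84.
Standard total = 39 300; weights = 0.2188, 0.3384, 0.2341, 0.2087.
Standardized rate: 0.2188×94.68 + 0.3384×49.79 + 0.2341×25.66 + 0.2087×8.84 = 45.4217 per 10 000.

45.4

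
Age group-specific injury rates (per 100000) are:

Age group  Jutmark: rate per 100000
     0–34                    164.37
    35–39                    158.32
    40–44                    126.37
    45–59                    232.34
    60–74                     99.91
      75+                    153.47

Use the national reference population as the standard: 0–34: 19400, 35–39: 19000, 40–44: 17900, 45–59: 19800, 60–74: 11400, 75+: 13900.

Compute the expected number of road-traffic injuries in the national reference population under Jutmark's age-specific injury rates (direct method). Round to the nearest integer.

163

Expected road-traffic injuries = Σ (standard pop × age-specific rate ÷ 100000)
= 19400×164.37/100000 + 19000×158.32/100000 + 17900×126.37/100000 + 19800×232.34/100000 + 11400×99.91/100000 + 13900×153.47/100000
= 31.89 + 30.08 + 22.62 + 46.00 + 11.39 + 21.33 = 163.31.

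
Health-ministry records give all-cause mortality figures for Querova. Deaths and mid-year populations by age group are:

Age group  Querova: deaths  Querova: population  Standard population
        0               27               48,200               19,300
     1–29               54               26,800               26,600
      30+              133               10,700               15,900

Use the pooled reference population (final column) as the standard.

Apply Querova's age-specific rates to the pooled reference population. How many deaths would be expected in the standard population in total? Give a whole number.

262

Age-specific rates per 1,000 for Querova: 0.560, 2.015, 12.430.
Expected deaths = Σ (standard pop × age-specific rate ÷ 1,000)
= 19,300×0.560/1,000 + 26,600×2.015/1,000 + 15,900×12.430/1,000
= 10.81 + 53.60 + 197.64 = 262.04.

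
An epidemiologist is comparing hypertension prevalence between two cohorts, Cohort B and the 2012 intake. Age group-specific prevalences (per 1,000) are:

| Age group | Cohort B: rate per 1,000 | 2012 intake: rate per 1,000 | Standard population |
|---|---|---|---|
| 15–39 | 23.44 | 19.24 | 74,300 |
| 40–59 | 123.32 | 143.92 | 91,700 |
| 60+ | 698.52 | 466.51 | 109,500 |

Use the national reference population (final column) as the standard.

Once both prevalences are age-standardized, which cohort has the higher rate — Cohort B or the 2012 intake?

Standard total = 275,500; weights = 0.2697, 0.3328, 0.3975.
Cohort B: 0.2697×23.44 + 0.3328×123.32 + 0.3975×698.52 = 325.0017 per 1,000.
The 2012 intake: 0.2697×19.24 + 0.3328×143.92 + 0.3975×466.51 = 238.5112 per 1,000.

Cohort B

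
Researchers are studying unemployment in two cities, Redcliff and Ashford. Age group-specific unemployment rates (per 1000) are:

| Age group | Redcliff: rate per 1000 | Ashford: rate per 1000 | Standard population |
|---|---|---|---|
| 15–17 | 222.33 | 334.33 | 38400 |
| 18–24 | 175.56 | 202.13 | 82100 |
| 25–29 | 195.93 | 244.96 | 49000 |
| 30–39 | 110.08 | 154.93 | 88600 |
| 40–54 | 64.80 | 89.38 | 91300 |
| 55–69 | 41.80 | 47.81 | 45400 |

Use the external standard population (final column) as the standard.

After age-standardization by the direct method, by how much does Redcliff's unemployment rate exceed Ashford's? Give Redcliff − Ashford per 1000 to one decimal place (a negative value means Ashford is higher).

Standard total = 394800; weights = 0.0973, 0.2080, 0.1241, 0.2244, 0.2313, 0.1150.
Redcliff: 0.0973×222.33 + 0.2080×175.56 + 0.1241×195.93 + 0.2244×110.08 + 0.2313×64.80 + 0.1150×41.80 = 126.9467 per 1000.
Ashford: 0.0973×334.33 + 0.2080×202.13 + 0.1241×244.96 + 0.2244×154.93 + 0.2313×89.38 + 0.1150×47.81 = 165.8915 per 1000.
Difference = 126.9467 − 165.8915 = -38.9447.

-38.9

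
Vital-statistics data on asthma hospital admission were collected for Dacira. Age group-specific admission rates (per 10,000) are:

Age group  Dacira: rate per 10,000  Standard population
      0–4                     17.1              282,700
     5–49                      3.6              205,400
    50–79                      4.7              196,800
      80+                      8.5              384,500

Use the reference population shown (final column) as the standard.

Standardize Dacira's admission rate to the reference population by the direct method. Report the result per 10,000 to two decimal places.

9.13

Standard total = 1,069,400; weights = 0.2644, 0.1921, 0.1840, 0.3595.
Standardized rate: 0.2644×17.1 + 0.1921×3.6 + 0.1840×4.7 + 0.3595×8.5 = 9.1330 per 10,000.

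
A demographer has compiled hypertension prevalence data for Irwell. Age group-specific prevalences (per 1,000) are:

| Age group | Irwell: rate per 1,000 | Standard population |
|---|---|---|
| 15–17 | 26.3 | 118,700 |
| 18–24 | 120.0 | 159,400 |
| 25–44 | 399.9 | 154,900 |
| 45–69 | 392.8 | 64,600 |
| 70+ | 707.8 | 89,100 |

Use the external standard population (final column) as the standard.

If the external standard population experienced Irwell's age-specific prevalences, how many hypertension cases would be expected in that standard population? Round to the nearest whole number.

172634

Expected hypertension cases = Σ (standard pop × age-specific rate ÷ 1,000)
= 118,700×26.3/1,000 + 159,400×120.0/1,000 + 154,900×399.9/1,000 + 64,600×392.8/1,000 + 89,100×707.8/1,000
= 3121.81 + 19128.00 + 61944.51 + 25374.88 + 63064.98 = 172634.18.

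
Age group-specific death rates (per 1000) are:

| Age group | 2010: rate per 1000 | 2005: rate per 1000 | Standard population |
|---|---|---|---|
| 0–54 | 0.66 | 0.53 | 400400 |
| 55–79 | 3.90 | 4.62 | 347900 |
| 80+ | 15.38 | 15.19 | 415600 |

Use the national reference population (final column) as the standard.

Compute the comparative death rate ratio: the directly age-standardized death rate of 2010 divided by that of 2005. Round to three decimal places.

Standard total = 1163900; weights = 0.3440, 0.2989, 0.3571.
2010: 0.3440×0.66 + 0.2989×3.90 + 0.3571×15.38 = 6.8846 per 1000.
2005: 0.3440×0.53 + 0.2989×4.62 + 0.3571×15.19 = 6.9873 per 1000.
Ratio = 6.8846 ÷ 6.9873 = 0.98531.

0.985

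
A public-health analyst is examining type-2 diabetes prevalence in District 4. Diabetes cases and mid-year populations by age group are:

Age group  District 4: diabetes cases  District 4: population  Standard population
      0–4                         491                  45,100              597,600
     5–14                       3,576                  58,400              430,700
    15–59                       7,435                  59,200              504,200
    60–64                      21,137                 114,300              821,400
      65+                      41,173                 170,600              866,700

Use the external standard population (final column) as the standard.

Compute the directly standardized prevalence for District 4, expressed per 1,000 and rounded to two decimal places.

Age-specific rates per 1,000 for District 4: 10.887, 61.233, 125.591, 184.926, 241.342.
Standard total = 3,220,600; weights = 0.1856, 0.1337, 0.1566, 0.2550, 0.2691.
Standardized rate: 0.1856×10.887 + 0.1337×61.233 + 0.1566×125.591 + 0.2550×184.926 + 0.2691×241.342 = 141.9833 per 1,000.

141.98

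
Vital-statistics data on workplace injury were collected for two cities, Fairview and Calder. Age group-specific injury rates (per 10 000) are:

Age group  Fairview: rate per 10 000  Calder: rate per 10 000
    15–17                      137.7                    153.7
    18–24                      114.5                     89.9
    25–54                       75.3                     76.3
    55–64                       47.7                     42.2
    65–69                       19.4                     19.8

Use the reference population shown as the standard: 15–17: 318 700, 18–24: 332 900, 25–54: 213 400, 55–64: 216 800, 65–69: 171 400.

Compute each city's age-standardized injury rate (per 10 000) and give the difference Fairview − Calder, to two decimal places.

Standard total = 1 253 200; weights = 0.2543, 0.2656, 0.1703, 0.1730, 0.1368.
Fairview: 0.2543×137.7 + 0.2656×114.5 + 0.1703×75.3 + 0.1730×47.7 + 0.1368×19.4 = 89.1618 per 10 000.
Calder: 0.2543×153.7 + 0.2656×89.9 + 0.1703×76.3 + 0.1730×42.2 + 0.1368×19.8 = 85.9695 per 10 000.
Difference = 89.1618 − 85.9695 = 3.1923.

3.19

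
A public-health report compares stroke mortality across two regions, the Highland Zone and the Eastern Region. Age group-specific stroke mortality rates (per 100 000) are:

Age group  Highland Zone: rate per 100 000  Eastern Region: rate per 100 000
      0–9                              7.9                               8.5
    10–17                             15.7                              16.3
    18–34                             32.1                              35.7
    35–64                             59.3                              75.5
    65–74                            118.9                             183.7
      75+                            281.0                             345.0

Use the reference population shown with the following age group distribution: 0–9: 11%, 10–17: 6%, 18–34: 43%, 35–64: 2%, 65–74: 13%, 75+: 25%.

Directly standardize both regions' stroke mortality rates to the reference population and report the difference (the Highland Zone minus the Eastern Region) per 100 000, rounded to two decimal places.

-26.40

Standard weights: 0.11, 0.06, 0.43, 0.02, 0.13, 0.25.
The Highland Zone: 0.1100×7.9 + 0.0600×15.7 + 0.4300×32.1 + 0.0200×59.3 + 0.1300×118.9 + 0.2500×281.0 = 102.5070 per 100 000.
The Eastern Region: 0.1100×8.5 + 0.0600×16.3 + 0.4300×35.7 + 0.0200×75.5 + 0.1300×183.7 + 0.2500×345.0 = 128.9050 per 100 000.
Difference = 102.5070 − 128.9050 = -26.3980.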